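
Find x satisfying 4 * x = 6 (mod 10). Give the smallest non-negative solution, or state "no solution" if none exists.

4

First find gcd(4, 10):
10 = 2*4 + 2
4 = 2*2 + 0
gcd = 2 and 2 | 6, so solutions exist. Divide through by 2: 2x ≡ 3 (mod 5).
Now find 2⁻¹ mod 5:
5 = 2·2 + 1
2 = 2·1 + 0
Back-substitute:
1 = 5 − 2·2
So 2·(-2) ≡ 1 (mod 5), i.e. 2⁻¹ ≡ 3.
Then x ≡ 3·3 ≡ 4 (mod 5); the smallest non-negative solution is x = 4.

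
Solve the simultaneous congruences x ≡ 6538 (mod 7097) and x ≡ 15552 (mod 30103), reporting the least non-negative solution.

Write x = 6538 + 7097·k. Then 7097·k ≡ 15552 − 6538 ≡ 9014 (mod 30103).
Need 7097⁻¹ mod 30103. Extended Euclid on (30103, 7097):
30103 = 4·7097 + 1715
7097 = 4·1715 + 237
1715 = 7·237 + 56
237 = 4·56 + 13
56 = 4·13 + 4
13 = 3·4 + 1
4 = 4·1 + 0
Back-substitute:
1 = 13 − 3·4
1 = −3·56 + 13·13
1 = 13·237 − 55·56
1 = −55·1715 + 398·237
1 = 398·7097 − 1647·1715
1 = −1647·30103 + 6986·7097
7097⁻¹ ≡ 6986 (mod 30103), so k ≡ 6986·9014 ≡ 26431 (mod 30103).
x = 6538 + 7097·26431 = 187587345.

187587345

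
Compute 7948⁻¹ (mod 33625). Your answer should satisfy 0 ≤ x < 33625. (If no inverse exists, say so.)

Apply the Euclidean algorithm to 33625 and 7948:
33625 = 4·7948 + 1833
7948 = 4·1833 + 616
1833 = 2·616 + 601
616 = 1·601 + 15
601 = 40·15 + 1
15 = 15·1 + 0
Since gcd(7948, 33625) = 1, back-substitute to write 1 as a combination:
1 = 601 − 40·15
1 = −40·616 + 41·601
1 = 41·1833 − 122·616
1 = −122·7948 + 529·1833
1 = 529·33625 − 2238·7948
Hence 7948⁻¹ ≡ -2238 ≡ 31387 (mod 33625).

31387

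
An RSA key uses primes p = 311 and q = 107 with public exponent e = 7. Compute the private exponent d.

14083

φ(n) = (p−1)(q−1) = 310·106 = 32860.
Need d with 7·d ≡ 1 (mod 32860). Apply the extended Euclidean algorithm:
32860 = 4694*7 + 2
7 = 3*2 + 1
2 = 2*1 + 0
Back-substitute:
1 = 7 − 3·2
1 = −3·32860 + 14083·7
So 7·14083 ≡ 1 (mod 32860), hence d = 14083.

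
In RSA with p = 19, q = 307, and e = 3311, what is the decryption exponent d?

2843

φ(n) = (p−1)(q−1) = 18·306 = 5508.
Need d with 3311·d ≡ 1 (mod 5508). Apply the extended Euclidean algorithm:
5508 = 1·3311 + 2197
3311 = 1·2197 + 1114
2197 = 1·1114 + 1083
1114 = 1·1083 + 31
1083 = 34·31 + 29
31 = 1·29 + 2
29 = 14·2 + 1
2 = 2·1 + 0
Back-substitute:
1 = 29 − 14·2
1 = −14·31 + 15·29
1 = 15·1083 − 524·31
1 = −524·1114 + 539·1083
1 = 539·2197 − 1063·1114
1 = −1063·3311 + 1602·2197
1 = 1602·5508 − 2665·3311
So 3311·(-2665) ≡ 1 (mod 5508), hence d ≡ -2665 ≡ 2843 (mod 5508).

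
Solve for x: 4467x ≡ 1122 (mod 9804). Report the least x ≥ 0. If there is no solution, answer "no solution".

First find gcd(4467, 9804):
9804 = 2·4467 + 870
4467 = 5·870 + 117
870 = 7·117 + 51
117 = 2·51 + 15
51 = 3·15 + 6
15 = 2·6 + 3
6 = 2·3 + 0
gcd = 3 and 3 | 1122, so solutions exist. Divide through by 3: 1489x ≡ 374 (mod 3268).
Now find 1489⁻¹ mod 3268:
3268 = 2×1489 + 290
1489 = 5×290 + 39
290 = 7×39 + 17
39 = 2×17 + 5
17 = 3×5 + 2
5 = 2×2 + 1
2 = 2×1 + 0
Back-substitute:
1 = 5 − 2·2
1 = −2·17 + 7·5
1 = 7·39 − 16·17
1 = −16·290 + 119·39
1 = 119·1489 − 611·290
1 = −611·3268 + 1341·1489
So 1489⁻¹ ≡ 1341 (mod 3268).
Then x ≡ 1341·374 ≡ 1530 (mod 3268); the smallest non-negative solution is x = 1530.

1530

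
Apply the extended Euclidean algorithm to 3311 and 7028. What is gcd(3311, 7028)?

Apply Euclid's algorithm to 7028 and 3311:
7028 = 2×3311 + 406
3311 = 8×406 + 63
406 = 6×63 + 28
63 = 2×28 + 7
28 = 4×7 + 0
gcd(3311, 7028) = 7.
Working backward:
7 = 63 − 2·28
7 = −2·406 + 13·63
7 = 13·3311 − 106·406
7 = −106·7028 + 225·3311
So 7 = (-106)·7028 + (225)·3311.

7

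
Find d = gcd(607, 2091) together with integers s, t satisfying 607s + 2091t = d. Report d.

Euclidean algorithm:
2091 = 3*607 + 270
607 = 2*270 + 67
270 = 4*67 + 2
67 = 33*2 + 1
2 = 2*1 + 0
gcd(607, 2091) = 1.
Express as a combination:
1 = 67 − 33·2
1 = −33·270 + 133·67
1 = 133·607 − 299·270
1 = −299·2091 + 1030·607
So 1 = (-299)·2091 + (1030)·607.

1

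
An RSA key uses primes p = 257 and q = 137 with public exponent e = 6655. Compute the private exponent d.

φ(n) = (p−1)(q−1) = 256·136 = 34816.
Need d with 6655·d ≡ 1 (mod 34816). Apply the extended Euclidean algorithm:
34816 = 5×6655 + 1541
6655 = 4×1541 + 491
1541 = 3×491 + 68
491 = 7×68 + 15
68 = 4×15 + 8
15 = 1×8 + 7
8 = 1×7 + 1
7 = 7×1 + 0
Back-substitute:
1 = 8 − 7
1 = −15 + 2·8
1 = 2·68 − 9·15
1 = −9·491 + 65·68
1 = 65·1541 − 204·491
1 = −204·6655 + 881·1541
1 = 881·34816 − 4609·6655
So 6655·(-4609) ≡ 1 (mod 34816), hence d ≡ -4609 ≡ 30207 (mod 34816).

30207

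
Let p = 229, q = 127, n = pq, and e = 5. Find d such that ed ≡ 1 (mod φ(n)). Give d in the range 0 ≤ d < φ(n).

17237

φ(n) = (p−1)(q−1) = 228·126 = 28728.
Need d with 5·d ≡ 1 (mod 28728). Apply the extended Euclidean algorithm:
28728 = 5745×5 + 3
5 = 1×3 + 2
3 = 1×2 + 1
2 = 2×1 + 0
Back-substitute:
1 = 3 − 2
1 = −5 + 2·3
1 = 2·28728 − 11491·5
So 5·(-11491) ≡ 1 (mod 28728), hence d ≡ -11491 ≡ 17237 (mod 28728).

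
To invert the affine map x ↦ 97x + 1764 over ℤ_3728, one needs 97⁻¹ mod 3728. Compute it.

1153

Apply the Euclidean algorithm to 3728 and 97:
3728 = 38·97 + 42
97 = 2·42 + 13
42 = 3·13 + 3
13 = 4·3 + 1
3 = 3·1 + 0
Since gcd(97, 3728) = 1, back-substitute to write 1 as a combination:
1 = 13 − 4·3
1 = −4·42 + 13·13
1 = 13·97 − 30·42
1 = −30·3728 + 1153·97
So 97·1153 ≡ 1 (mod 3728).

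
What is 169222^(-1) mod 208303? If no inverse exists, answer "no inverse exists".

gcd(208303, 169222) by repeated division:
208303 = 1·169222 + 39081
169222 = 4·39081 + 12898
39081 = 3·12898 + 387
12898 = 33·387 + 127
387 = 3·127 + 6
127 = 21·6 + 1
6 = 6·1 + 0
Since gcd(169222, 208303) = 1, back-substitute to write 1 as a combination:
1 = 127 − 21·6
1 = −21·387 + 64·127
1 = 64·12898 − 2133·387
1 = −2133·39081 + 6463·12898
1 = 6463·169222 − 27985·39081
1 = −27985·208303 + 34448·169222
So 169222·34448 ≡ 1 (mod 208303).

34448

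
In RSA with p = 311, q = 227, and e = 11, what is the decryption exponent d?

63691

φ(n) = (p−1)(q−1) = 310·226 = 70060.
Need d with 11·d ≡ 1 (mod 70060). Apply the extended Euclidean algorithm:
70060 = 6369×11 + 1
11 = 11×1 + 0
Back-substitute:
1 = 70060 − 6369·11
So 11·(-6369) ≡ 1 (mod 70060), hence d ≡ -6369 ≡ 63691 (mod 70060).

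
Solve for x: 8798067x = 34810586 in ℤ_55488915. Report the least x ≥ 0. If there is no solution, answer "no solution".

gcd(8798067, 55488915):
55488915 = 6×8798067 + 2700513
8798067 = 3×2700513 + 696528
2700513 = 3×696528 + 610929
696528 = 1×610929 + 85599
610929 = 7×85599 + 11736
85599 = 7×11736 + 3447
11736 = 3×3447 + 1395
3447 = 2×1395 + 657
1395 = 2×657 + 81
657 = 8×81 + 9
81 = 9×9 + 0
gcd = 9, but 9 ∤ 34810586, so the congruence has no solution.

no solution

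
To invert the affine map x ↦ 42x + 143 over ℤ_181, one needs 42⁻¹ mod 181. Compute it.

Run Euclid on (181, 42):
181 = 4·42 + 13
42 = 3·13 + 3
13 = 4·3 + 1
3 = 3·1 + 0
gcd = 1, so the inverse exists. Back-substitute:
1 = 13 − 4·3
1 = −4·42 + 13·13
1 = 13·181 − 56·42
Hence 42⁻¹ ≡ -56 ≡ 125 (mod 181).

125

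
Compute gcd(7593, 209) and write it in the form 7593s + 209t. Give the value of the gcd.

1

Repeated division:
7593 = 36·209 + 69
209 = 3·69 + 2
69 = 34·2 + 1
2 = 2·1 + 0
gcd(7593, 209) = 1.
Express as a combination:
1 = 69 − 34·2
1 = −34·209 + 103·69
1 = 103·7593 − 3742·209
So 1 = (103)·7593 + (-3742)·209.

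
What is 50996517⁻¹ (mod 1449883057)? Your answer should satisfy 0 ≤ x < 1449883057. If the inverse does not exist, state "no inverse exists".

1410999712

Apply the Euclidean algorithm to 1449883057 and 50996517:
1449883057 = 28×50996517 + 21980581
50996517 = 2×21980581 + 7035355
21980581 = 3×7035355 + 874516
7035355 = 8×874516 + 39227
874516 = 22×39227 + 11522
39227 = 3×11522 + 4661
11522 = 2×4661 + 2200
4661 = 2×2200 + 261
2200 = 8×261 + 112
261 = 2×112 + 37
112 = 3×37 + 1
37 = 37×1 + 0
Since gcd(50996517, 1449883057) = 1, back-substitute to write 1 as a combination:
1 = 112 − 3·37
1 = −3·261 + 7·112
1 = 7·2200 − 59·261
1 = −59·4661 + 125·2200
1 = 125·11522 − 309·4661
1 = −309·39227 + 1052·11522
1 = 1052·874516 − 23453·39227
1 = −23453·7035355 + 188676·874516
1 = 188676·21980581 − 589481·7035355
1 = −589481·50996517 + 1367638·21980581
1 = 1367638·1449883057 − 38883345·50996517
So 50996517·(-38883345) ≡ 1 (mod 1449883057), and -38883345 ≡ 1410999712 (mod 1449883057).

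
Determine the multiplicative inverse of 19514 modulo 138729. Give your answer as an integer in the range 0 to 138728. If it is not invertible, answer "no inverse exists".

Apply the Euclidean algorithm to 138729 and 19514:
138729 = 7·19514 + 2131
19514 = 9·2131 + 335
2131 = 6·335 + 121
335 = 2·121 + 93
121 = 1·93 + 28
93 = 3·28 + 9
28 = 3·9 + 1
9 = 9·1 + 0
gcd = 1, so the inverse exists. Back-substitute:
1 = 28 − 3·9
1 = −3·93 + 10·28
1 = 10·121 − 13·93
1 = −13·335 + 36·121
1 = 36·2131 − 229·335
1 = −229·19514 + 2097·2131
1 = 2097·138729 − 14908·19514
Thus 19514·(-14908) ≡ 1 (mod 138729); reducing, -14908 mod 138729 = 123821.

123821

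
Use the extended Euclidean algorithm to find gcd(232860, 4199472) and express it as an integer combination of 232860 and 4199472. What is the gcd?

12

Euclidean algorithm:
4199472 = 18·232860 + 7992
232860 = 29·7992 + 1092
7992 = 7·1092 + 348
1092 = 3·348 + 48
348 = 7·48 + 12
48 = 4·12 + 0
gcd(232860, 4199472) = 12.
Working backward:
12 = 348 − 7·48
12 = −7·1092 + 22·348
12 = 22·7992 − 161·1092
12 = −161·232860 + 4691·7992
12 = 4691·4199472 − 84599·232860
So 12 = (4691)·4199472 + (-84599)·232860.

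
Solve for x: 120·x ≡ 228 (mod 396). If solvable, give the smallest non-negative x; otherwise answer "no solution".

First find gcd(120, 396):
396 = 3·120 + 36
120 = 3·36 + 12
36 = 3·12 + 0
gcd = 12 and 12 | 228, so solutions exist. Divide through by 12: 10x ≡ 19 (mod 33).
Now find 10⁻¹ mod 33:
33 = 3*10 + 3
10 = 3*3 + 1
3 = 3*1 + 0
Back-substitute:
1 = 10 − 3·3
1 = −3·33 + 10·10
So 10⁻¹ ≡ 10 (mod 33).
Then x ≡ 10·19 ≡ 25 (mod 33); the smallest non-negative solution is x = 25.

25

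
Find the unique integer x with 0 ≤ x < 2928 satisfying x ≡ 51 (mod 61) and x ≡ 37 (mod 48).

Write x = 51 + 61·k. Then 61·k ≡ 37 − 51 ≡ 34 (mod 48).
Need 61⁻¹ mod 48. Extended Euclid on (48, 13):
48 = 3·13 + 9
13 = 1·9 + 4
9 = 2·4 + 1
4 = 4·1 + 0
Back-substitute:
1 = 9 − 2·4
1 = −2·13 + 3·9
1 = 3·48 − 11·13
61⁻¹ ≡ 37 (mod 48), so k ≡ 37·34 ≡ 10 (mod 48).
x = 51 + 61·10 = 661.

661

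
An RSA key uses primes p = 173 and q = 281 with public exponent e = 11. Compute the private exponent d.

21891

φ(n) = (p−1)(q−1) = 172·280 = 48160.
Need d with 11·d ≡ 1 (mod 48160). Apply the extended Euclidean algorithm:
48160 = 4378×11 + 2
11 = 5×2 + 1
2 = 2×1 + 0
Back-substitute:
1 = 11 − 5·2
1 = −5·48160 + 21891·11
So 11·21891 ≡ 1 (mod 48160), hence d = 21891.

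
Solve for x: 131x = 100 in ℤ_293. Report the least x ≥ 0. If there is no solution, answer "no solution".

First find gcd(131, 293):
293 = 2*131 + 31
131 = 4*31 + 7
31 = 4*7 + 3
7 = 2*3 + 1
3 = 3*1 + 0
gcd = 1, so a unique solution mod 293 exists.
Back-substitute for the Bézout coefficients:
1 = 7 − 2·3
1 = −2·31 + 9·7
1 = 9·131 − 38·31
1 = −38·293 + 85·131
So 131·(85) ≡ 1 (mod 293), giving 131⁻¹ ≡ 85.
x ≡ 131⁻¹·100 ≡ 85·100 ≡ 3 (mod 293).

3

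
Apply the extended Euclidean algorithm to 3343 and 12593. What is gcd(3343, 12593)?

1

Euclidean algorithm:
12593 = 3×3343 + 2564
3343 = 1×2564 + 779
2564 = 3×779 + 227
779 = 3×227 + 98
227 = 2×98 + 31
98 = 3×31 + 5
31 = 6×5 + 1
5 = 5×1 + 0
gcd(3343, 12593) = 1.
Working backward:
1 = 31 − 6·5
1 = −6·98 + 19·31
1 = 19·227 − 44·98
1 = −44·779 + 151·227
1 = 151·2564 − 497·779
1 = −497·3343 + 648·2564
1 = 648·12593 − 2441·3343
So 1 = (648)·12593 + (-2441)·3343.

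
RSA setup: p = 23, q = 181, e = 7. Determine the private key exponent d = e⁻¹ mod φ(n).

2263

φ(n) = (p−1)(q−1) = 22·180 = 3960.
Need d with 7·d ≡ 1 (mod 3960). Apply the extended Euclidean algorithm:
3960 = 565*7 + 5
7 = 1*5 + 2
5 = 2*2 + 1
2 = 2*1 + 0
Back-substitute:
1 = 5 − 2·2
1 = −2·7 + 3·5
1 = 3·3960 − 1697·7
So 7·(-1697) ≡ 1 (mod 3960), hence d ≡ -1697 ≡ 2263 (mod 3960).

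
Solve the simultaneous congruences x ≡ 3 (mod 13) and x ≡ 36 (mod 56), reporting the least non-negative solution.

Write x = 3 + 13·k. Then 13·k ≡ 36 − 3 ≡ 33 (mod 56).
Need 13⁻¹ mod 56. Extended Euclid on (56, 13):
56 = 4×13 + 4
13 = 3×4 + 1
4 = 4×1 + 0
Back-substitute:
1 = 13 − 3·4
1 = −3·56 + 13·13
13⁻¹ ≡ 13 (mod 56), so k ≡ 13·33 ≡ 37 (mod 56).
x = 3 + 13·37 = 484.

484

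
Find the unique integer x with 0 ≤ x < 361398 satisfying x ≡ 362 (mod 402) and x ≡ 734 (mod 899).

324374

Write x = 362 + 402·k. Then 402·k ≡ 734 − 362 ≡ 372 (mod 899).
Need 402⁻¹ mod 899. Extended Euclid on (899, 402):
899 = 2·402 + 95
402 = 4·95 + 22
95 = 4·22 + 7
22 = 3·7 + 1
7 = 7·1 + 0
Back-substitute:
1 = 22 − 3·7
1 = −3·95 + 13·22
1 = 13·402 − 55·95
1 = −55·899 + 123·402
402⁻¹ ≡ 123 (mod 899), so k ≡ 123·372 ≡ 806 (mod 899).
x = 362 + 402·806 = 324374.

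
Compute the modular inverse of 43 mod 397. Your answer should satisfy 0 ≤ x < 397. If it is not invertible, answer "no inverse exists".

277

Extended Euclidean algorithm:
397 = 9×43 + 10
43 = 4×10 + 3
10 = 3×3 + 1
3 = 3×1 + 0
The gcd is 1. Working backward:
1 = 10 − 3·3
1 = −3·43 + 13·10
1 = 13·397 − 120·43
So 43·(-120) ≡ 1 (mod 397), and -120 ≡ 277 (mod 397).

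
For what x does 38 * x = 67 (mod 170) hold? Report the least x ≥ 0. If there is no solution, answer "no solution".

no solution

gcd(38, 170):
170 = 4*38 + 18
38 = 2*18 + 2
18 = 9*2 + 0
gcd = 2, but 2 ∤ 67, so the congruence has no solution.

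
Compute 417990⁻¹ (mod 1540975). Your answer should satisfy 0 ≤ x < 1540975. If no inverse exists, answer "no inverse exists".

Euclidean algorithm on 1540975, 417990:
1540975 = 3·417990 + 287005
417990 = 1·287005 + 130985
287005 = 2·130985 + 25035
130985 = 5·25035 + 5810
25035 = 4·5810 + 1795
5810 = 3·1795 + 425
1795 = 4·425 + 95
425 = 4·95 + 45
95 = 2·45 + 5
45 = 9·5 + 0
gcd(417990, 1540975) = 5 ≠ 1, so 417990 has no multiplicative inverse modulo 1540975.

no inverse exists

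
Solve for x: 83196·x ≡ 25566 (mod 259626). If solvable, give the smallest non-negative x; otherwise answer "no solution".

First find gcd(83196, 259626):
259626 = 3*83196 + 10038
83196 = 8*10038 + 2892
10038 = 3*2892 + 1362
2892 = 2*1362 + 168
1362 = 8*168 + 18
168 = 9*18 + 6
18 = 3*6 + 0
gcd = 6 and 6 | 25566, so solutions exist. Divide through by 6: 13866x ≡ 4261 (mod 43271).
Now find 13866⁻¹ mod 43271:
43271 = 3*13866 + 1673
13866 = 8*1673 + 482
1673 = 3*482 + 227
482 = 2*227 + 28
227 = 8*28 + 3
28 = 9*3 + 1
3 = 3*1 + 0
Back-substitute:
1 = 28 − 9·3
1 = −9·227 + 73·28
1 = 73·482 − 155·227
1 = −155·1673 + 538·482
1 = 538·13866 − 4459·1673
1 = −4459·43271 + 13915·13866
So 13866⁻¹ ≡ 13915 (mod 43271).
Then x ≡ 13915·4261 ≡ 10545 (mod 43271); the smallest non-negative solution is x = 10545.

10545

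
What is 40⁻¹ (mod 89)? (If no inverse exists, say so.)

69

gcd(89, 40) by repeated division:
89 = 2·40 + 9
40 = 4·9 + 4
9 = 2·4 + 1
4 = 4·1 + 0
Since gcd(40, 89) = 1, back-substitute to write 1 as a combination:
1 = 9 − 2·4
1 = −2·40 + 9·9
1 = 9·89 − 20·40
Hence 40⁻¹ ≡ -20 ≡ 69 (mod 89).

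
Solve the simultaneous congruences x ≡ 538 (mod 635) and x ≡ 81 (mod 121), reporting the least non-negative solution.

8793

Write x = 538 + 635·k. Then 635·k ≡ 81 − 538 ≡ 27 (mod 121).
Need 635⁻¹ mod 121. Extended Euclid on (121, 30):
121 = 4*30 + 1
30 = 30*1 + 0
Back-substitute:
1 = 121 − 4·30
635⁻¹ ≡ 117 (mod 121), so k ≡ 117·27 ≡ 13 (mod 121).
x = 538 + 635·13 = 8793.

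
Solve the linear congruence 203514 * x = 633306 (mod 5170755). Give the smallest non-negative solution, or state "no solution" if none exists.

685189

First find gcd(203514, 5170755):
5170755 = 25*203514 + 82905
203514 = 2*82905 + 37704
82905 = 2*37704 + 7497
37704 = 5*7497 + 219
7497 = 34*219 + 51
219 = 4*51 + 15
51 = 3*15 + 6
15 = 2*6 + 3
6 = 2*3 + 0
gcd = 3 and 3 | 633306, so solutions exist. Divide through by 3: 67838x ≡ 211102 (mod 1723585).
Now find 67838⁻¹ mod 1723585:
1723585 = 25×67838 + 27635
67838 = 2×27635 + 12568
27635 = 2×12568 + 2499
12568 = 5×2499 + 73
2499 = 34×73 + 17
73 = 4×17 + 5
17 = 3×5 + 2
5 = 2×2 + 1
2 = 2×1 + 0
Back-substitute:
1 = 5 − 2·2
1 = −2·17 + 7·5
1 = 7·73 − 30·17
1 = −30·2499 + 1027·73
1 = 1027·12568 − 5165·2499
1 = −5165·27635 + 11357·12568
1 = 11357·67838 − 27879·27635
1 = −27879·1723585 + 708332·67838
So 67838⁻¹ ≡ 708332 (mod 1723585).
Then x ≡ 708332·211102 ≡ 685189 (mod 1723585); the smallest non-negative solution is x = 685189.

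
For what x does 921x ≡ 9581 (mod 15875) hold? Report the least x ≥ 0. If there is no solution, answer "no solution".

First find gcd(921, 15875):
15875 = 17·921 + 218
921 = 4·218 + 49
218 = 4·49 + 22
49 = 2·22 + 5
22 = 4·5 + 2
5 = 2·2 + 1
2 = 2·1 + 0
gcd = 1, so a unique solution mod 15875 exists.
Back-substitute for the Bézout coefficients:
1 = 5 − 2·2
1 = −2·22 + 9·5
1 = 9·49 − 20·22
1 = −20·218 + 89·49
1 = 89·921 − 376·218
1 = −376·15875 + 6481·921
So 921·(6481) ≡ 1 (mod 15875), giving 921⁻¹ ≡ 6481.
x ≡ 921⁻¹·9581 ≡ 6481·9581 ≡ 7336 (mod 15875).

7336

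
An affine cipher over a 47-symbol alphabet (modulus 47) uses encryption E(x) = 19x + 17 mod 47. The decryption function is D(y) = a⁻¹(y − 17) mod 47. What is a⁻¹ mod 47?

5

Apply the Euclidean algorithm to 47 and 19:
47 = 2*19 + 9
19 = 2*9 + 1
9 = 9*1 + 0
Since gcd(19, 47) = 1, back-substitute to write 1 as a combination:
1 = 19 − 2·9
1 = −2·47 + 5·19
So 19·5 ≡ 1 (mod 47).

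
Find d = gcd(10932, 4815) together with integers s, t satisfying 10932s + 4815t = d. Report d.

Apply Euclid's algorithm to 10932 and 4815:
10932 = 2·4815 + 1302
4815 = 3·1302 + 909
1302 = 1·909 + 393
909 = 2·393 + 123
393 = 3·123 + 24
123 = 5·24 + 3
24 = 8·3 + 0
gcd(10932, 4815) = 3.
Working backward:
3 = 123 − 5·24
3 = −5·393 + 16·123
3 = 16·909 − 37·393
3 = −37·1302 + 53·909
3 = 53·4815 − 196·1302
3 = −196·10932 + 445·4815
So 3 = (-196)·10932 + (445)·4815.

3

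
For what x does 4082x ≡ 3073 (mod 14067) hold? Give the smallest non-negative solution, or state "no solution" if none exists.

8585

First find gcd(4082, 14067):
14067 = 3×4082 + 1821
4082 = 2×1821 + 440
1821 = 4×440 + 61
440 = 7×61 + 13
61 = 4×13 + 9
13 = 1×9 + 4
9 = 2×4 + 1
4 = 4×1 + 0
gcd = 1, so a unique solution mod 14067 exists.
Back-substitute for the Bézout coefficients:
1 = 9 − 2·4
1 = −2·13 + 3·9
1 = 3·61 − 14·13
1 = −14·440 + 101·61
1 = 101·1821 − 418·440
1 = −418·4082 + 937·1821
1 = 937·14067 − 3229·4082
So 4082·(-3229) ≡ 1 (mod 14067), giving 4082⁻¹ ≡ 10838.
x ≡ 4082⁻¹·3073 ≡ 10838·3073 ≡ 8585 (mod 14067).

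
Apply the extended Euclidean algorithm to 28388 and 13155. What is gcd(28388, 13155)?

1

Repeated division:
28388 = 2·13155 + 2078
13155 = 6·2078 + 687
2078 = 3·687 + 17
687 = 40·17 + 7
17 = 2·7 + 3
7 = 2·3 + 1
3 = 3·1 + 0
gcd(28388, 13155) = 1.
Back-substituting:
1 = 7 − 2·3
1 = −2·17 + 5·7
1 = 5·687 − 202·17
1 = −202·2078 + 611·687
1 = 611·13155 − 3868·2078
1 = −3868·28388 + 8347·13155
So 1 = (-3868)·28388 + (8347)·13155.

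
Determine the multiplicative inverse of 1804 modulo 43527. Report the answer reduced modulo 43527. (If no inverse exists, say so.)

no inverse exists

Compute gcd(1804, 43527):
43527 = 24×1804 + 231
1804 = 7×231 + 187
231 = 1×187 + 44
187 = 4×44 + 11
44 = 4×11 + 0
The gcd is 11, not 1, hence no inverse exists.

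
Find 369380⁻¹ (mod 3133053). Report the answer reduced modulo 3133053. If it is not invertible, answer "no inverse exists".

Compute gcd(369380, 3133053):
3133053 = 8·369380 + 178013
369380 = 2·178013 + 13354
178013 = 13·13354 + 4411
13354 = 3·4411 + 121
4411 = 36·121 + 55
121 = 2·55 + 11
55 = 5·11 + 0
gcd(369380, 3133053) = 11 ≠ 1, so 369380 has no multiplicative inverse modulo 3133053.

no inverse exists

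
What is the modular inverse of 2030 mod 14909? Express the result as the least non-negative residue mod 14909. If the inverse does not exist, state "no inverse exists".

Apply the Euclidean algorithm to 14909 and 2030:
14909 = 7·2030 + 699
2030 = 2·699 + 632
699 = 1·632 + 67
632 = 9·67 + 29
67 = 2·29 + 9
29 = 3·9 + 2
9 = 4·2 + 1
2 = 2·1 + 0
gcd = 1, so the inverse exists. Back-substitute:
1 = 9 − 4·2
1 = −4·29 + 13·9
1 = 13·67 − 30·29
1 = −30·632 + 283·67
1 = 283·699 − 313·632
1 = −313·2030 + 909·699
1 = 909·14909 − 6676·2030
Hence 2030⁻¹ ≡ -6676 ≡ 8233 (mod 14909).

8233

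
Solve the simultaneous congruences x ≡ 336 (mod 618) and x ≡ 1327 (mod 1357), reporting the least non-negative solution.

260514

Write x = 336 + 618·k. Then 618·k ≡ 1327 − 336 ≡ 991 (mod 1357).
Need 618⁻¹ mod 1357. Extended Euclid on (1357, 618):
1357 = 2·618 + 121
618 = 5·121 + 13
121 = 9·13 + 4
13 = 3·4 + 1
4 = 4·1 + 0
Back-substitute:
1 = 13 − 3·4
1 = −3·121 + 28·13
1 = 28·618 − 143·121
1 = −143·1357 + 314·618
618⁻¹ ≡ 314 (mod 1357), so k ≡ 314·991 ≡ 421 (mod 1357).
x = 336 + 618·421 = 260514.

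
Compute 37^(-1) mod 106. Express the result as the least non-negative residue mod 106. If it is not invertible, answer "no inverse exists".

43

Run Euclid on (106, 37):
106 = 2*37 + 32
37 = 1*32 + 5
32 = 6*5 + 2
5 = 2*2 + 1
2 = 2*1 + 0
The gcd is 1. Working backward:
1 = 5 − 2·2
1 = −2·32 + 13·5
1 = 13·37 − 15·32
1 = −15·106 + 43·37
So 37·43 ≡ 1 (mod 106).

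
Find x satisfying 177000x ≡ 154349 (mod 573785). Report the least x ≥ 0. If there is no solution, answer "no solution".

no solution

gcd(177000, 573785):
573785 = 3×177000 + 42785
177000 = 4×42785 + 5860
42785 = 7×5860 + 1765
5860 = 3×1765 + 565
1765 = 3×565 + 70
565 = 8×70 + 5
70 = 14×5 + 0
gcd = 5, but 5 ∤ 154349, so the congruence has no solution.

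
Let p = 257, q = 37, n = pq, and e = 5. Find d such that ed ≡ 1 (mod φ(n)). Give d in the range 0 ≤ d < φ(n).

φ(n) = (p−1)(q−1) = 256·36 = 9216.
Need d with 5·d ≡ 1 (mod 9216). Apply the extended Euclidean algorithm:
9216 = 1843*5 + 1
5 = 5*1 + 0
Back-substitute:
1 = 9216 − 1843·5
So 5·(-1843) ≡ 1 (mod 9216), hence d ≡ -1843 ≡ 7373 (mod 9216).

7373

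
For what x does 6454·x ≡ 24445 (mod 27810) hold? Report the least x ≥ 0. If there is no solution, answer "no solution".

gcd(6454, 27810):
27810 = 4·6454 + 1994
6454 = 3·1994 + 472
1994 = 4·472 + 106
472 = 4·106 + 48
106 = 2·48 + 10
48 = 4·10 + 8
10 = 1·8 + 2
8 = 4·2 + 0
gcd = 2, but 2 ∤ 24445, so the congruence has no solution.

no solution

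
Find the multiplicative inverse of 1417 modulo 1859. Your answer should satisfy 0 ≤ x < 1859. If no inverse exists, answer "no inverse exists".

Compute gcd(1417, 1859):
1859 = 1×1417 + 442
1417 = 3×442 + 91
442 = 4×91 + 78
91 = 1×78 + 13
78 = 6×13 + 0
The gcd is 13, not 1, hence no inverse exists.

no inverse exists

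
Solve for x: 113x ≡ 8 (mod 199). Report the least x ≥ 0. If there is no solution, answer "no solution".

148

First find gcd(113, 199):
199 = 1*113 + 86
113 = 1*86 + 27
86 = 3*27 + 5
27 = 5*5 + 2
5 = 2*2 + 1
2 = 2*1 + 0
gcd = 1, so a unique solution mod 199 exists.
Back-substitute for the Bézout coefficients:
1 = 5 − 2·2
1 = −2·27 + 11·5
1 = 11·86 − 35·27
1 = −35·113 + 46·86
1 = 46·199 − 81·113
So 113·(-81) ≡ 1 (mod 199), giving 113⁻¹ ≡ 118.
x ≡ 113⁻¹·8 ≡ 118·8 ≡ 148 (mod 199).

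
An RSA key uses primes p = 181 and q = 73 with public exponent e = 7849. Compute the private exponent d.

φ(n) = (p−1)(q−1) = 180·72 = 12960.
Need d with 7849·d ≡ 1 (mod 12960). Apply the extended Euclidean algorithm:
12960 = 1·7849 + 5111
7849 = 1·5111 + 2738
5111 = 1·2738 + 2373
2738 = 1·2373 + 365
2373 = 6·365 + 183
365 = 1·183 + 182
183 = 1·182 + 1
182 = 182·1 + 0
Back-substitute:
1 = 183 − 182
1 = −365 + 2·183
1 = 2·2373 − 13·365
1 = −13·2738 + 15·2373
1 = 15·5111 − 28·2738
1 = −28·7849 + 43·5111
1 = 43·12960 − 71·7849
So 7849·(-71) ≡ 1 (mod 12960), hence d ≡ -71 ≡ 12889 (mod 12960).

12889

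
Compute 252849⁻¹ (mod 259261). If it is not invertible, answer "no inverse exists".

143661

gcd(259261, 252849) by repeated division:
259261 = 1×252849 + 6412
252849 = 39×6412 + 2781
6412 = 2×2781 + 850
2781 = 3×850 + 231
850 = 3×231 + 157
231 = 1×157 + 74
157 = 2×74 + 9
74 = 8×9 + 2
9 = 4×2 + 1
2 = 2×1 + 0
The gcd is 1. Working backward:
1 = 9 − 4·2
1 = −4·74 + 33·9
1 = 33·157 − 70·74
1 = −70·231 + 103·157
1 = 103·850 − 379·231
1 = −379·2781 + 1240·850
1 = 1240·6412 − 2859·2781
1 = −2859·252849 + 112741·6412
1 = 112741·259261 − 115600·252849
Hence 252849⁻¹ ≡ -115600 ≡ 143661 (mod 259261).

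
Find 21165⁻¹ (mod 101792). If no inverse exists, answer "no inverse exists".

gcd(101792, 21165) by repeated division:
101792 = 4×21165 + 17132
21165 = 1×17132 + 4033
17132 = 4×4033 + 1000
4033 = 4×1000 + 33
1000 = 30×33 + 10
33 = 3×10 + 3
10 = 3×3 + 1
3 = 3×1 + 0
The gcd is 1. Working backward:
1 = 10 − 3·3
1 = −3·33 + 10·10
1 = 10·1000 − 303·33
1 = −303·4033 + 1222·1000
1 = 1222·17132 − 5191·4033
1 = −5191·21165 + 6413·17132
1 = 6413·101792 − 30843·21165
Hence 21165⁻¹ ≡ -30843 ≡ 70949 (mod 101792).

70949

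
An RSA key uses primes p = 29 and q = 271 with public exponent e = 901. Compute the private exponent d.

φ(n) = (p−1)(q−1) = 28·270 = 7560.
Need d with 901·d ≡ 1 (mod 7560). Apply the extended Euclidean algorithm:
7560 = 8·901 + 352
901 = 2·352 + 197
352 = 1·197 + 155
197 = 1·155 + 42
155 = 3·42 + 29
42 = 1·29 + 13
29 = 2·13 + 3
13 = 4·3 + 1
3 = 3·1 + 0
Back-substitute:
1 = 13 − 4·3
1 = −4·29 + 9·13
1 = 9·42 − 13·29
1 = −13·155 + 48·42
1 = 48·197 − 61·155
1 = −61·352 + 109·197
1 = 109·901 − 279·352
1 = −279·7560 + 2341·901
So 901·2341 ≡ 1 (mod 7560), hence d = 2341.

2341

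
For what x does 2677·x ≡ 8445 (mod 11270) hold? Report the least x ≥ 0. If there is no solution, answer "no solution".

5615

First find gcd(2677, 11270):
11270 = 4×2677 + 562
2677 = 4×562 + 429
562 = 1×429 + 133
429 = 3×133 + 30
133 = 4×30 + 13
30 = 2×13 + 4
13 = 3×4 + 1
4 = 4×1 + 0
gcd = 1, so a unique solution mod 11270 exists.
Back-substitute for the Bézout coefficients:
1 = 13 − 3·4
1 = −3·30 + 7·13
1 = 7·133 − 31·30
1 = −31·429 + 100·133
1 = 100·562 − 131·429
1 = −131·2677 + 624·562
1 = 624·11270 − 2627·2677
So 2677·(-2627) ≡ 1 (mod 11270), giving 2677⁻¹ ≡ 8643.
x ≡ 2677⁻¹·8445 ≡ 8643·8445 ≡ 5615 (mod 11270).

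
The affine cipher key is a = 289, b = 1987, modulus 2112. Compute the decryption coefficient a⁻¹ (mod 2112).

Extended Euclidean algorithm:
2112 = 7·289 + 89
289 = 3·89 + 22
89 = 4·22 + 1
22 = 22·1 + 0
Since gcd(289, 2112) = 1, back-substitute to write 1 as a combination:
1 = 89 − 4·22
1 = −4·289 + 13·89
1 = 13·2112 − 95·289
Hence 289⁻¹ ≡ -95 ≡ 2017 (mod 2112).

2017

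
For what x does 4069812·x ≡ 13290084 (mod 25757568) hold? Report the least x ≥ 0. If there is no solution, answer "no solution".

1077213

First find gcd(4069812, 25757568):
25757568 = 6×4069812 + 1338696
4069812 = 3×1338696 + 53724
1338696 = 24×53724 + 49320
53724 = 1×49320 + 4404
49320 = 11×4404 + 876
4404 = 5×876 + 24
876 = 36×24 + 12
24 = 2×12 + 0
gcd = 12 and 12 | 13290084, so solutions exist. Divide through by 12: 339151x ≡ 1107507 (mod 2146464).
Now find 339151⁻¹ mod 2146464:
2146464 = 6·339151 + 111558
339151 = 3·111558 + 4477
111558 = 24·4477 + 4110
4477 = 1·4110 + 367
4110 = 11·367 + 73
367 = 5·73 + 2
73 = 36·2 + 1
2 = 2·1 + 0
Back-substitute:
1 = 73 − 36·2
1 = −36·367 + 181·73
1 = 181·4110 − 2027·367
1 = −2027·4477 + 2208·4110
1 = 2208·111558 − 55019·4477
1 = −55019·339151 + 167265·111558
1 = 167265·2146464 − 1058609·339151
So 339151·(-1058609) ≡ 1 (mod 2146464), i.e. 339151⁻¹ ≡ 1087855.
Then x ≡ 1087855·1107507 ≡ 1077213 (mod 2146464); the smallest non-negative solution is x = 1077213.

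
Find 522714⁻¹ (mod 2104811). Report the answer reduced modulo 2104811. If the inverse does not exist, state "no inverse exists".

gcd(2104811, 522714) by repeated division:
2104811 = 4*522714 + 13955
522714 = 37*13955 + 6379
13955 = 2*6379 + 1197
6379 = 5*1197 + 394
1197 = 3*394 + 15
394 = 26*15 + 4
15 = 3*4 + 3
4 = 1*3 + 1
3 = 3*1 + 0
The gcd is 1. Working backward:
1 = 4 − 3
1 = −15 + 4·4
1 = 4·394 − 105·15
1 = −105·1197 + 319·394
1 = 319·6379 − 1700·1197
1 = −1700·13955 + 3719·6379
1 = 3719·522714 − 139303·13955
1 = −139303·2104811 + 560931·522714
So 522714·560931 ≡ 1 (mod 2104811).

560931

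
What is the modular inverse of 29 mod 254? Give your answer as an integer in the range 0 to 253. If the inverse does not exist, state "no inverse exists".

219

Apply the Euclidean algorithm to 254 and 29:
254 = 8*29 + 22
29 = 1*22 + 7
22 = 3*7 + 1
7 = 7*1 + 0
Since gcd(29, 254) = 1, back-substitute to write 1 as a combination:
1 = 22 − 3·7
1 = −3·29 + 4·22
1 = 4·254 − 35·29
So 29·(-35) ≡ 1 (mod 254), and -35 ≡ 219 (mod 254).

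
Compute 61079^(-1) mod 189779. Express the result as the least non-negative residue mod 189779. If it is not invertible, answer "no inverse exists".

Apply the Euclidean algorithm to 189779 and 61079:
189779 = 3·61079 + 6542
61079 = 9·6542 + 2201
6542 = 2·2201 + 2140
2201 = 1·2140 + 61
2140 = 35·61 + 5
61 = 12·5 + 1
5 = 5·1 + 0
The gcd is 1. Working backward:
1 = 61 − 12·5
1 = −12·2140 + 421·61
1 = 421·2201 − 433·2140
1 = −433·6542 + 1287·2201
1 = 1287·61079 − 12016·6542
1 = −12016·189779 + 37335·61079
So 61079·37335 ≡ 1 (mod 189779).

37335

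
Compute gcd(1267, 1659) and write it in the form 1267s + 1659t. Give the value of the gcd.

7

Apply Euclid's algorithm to 1659 and 1267:
1659 = 1*1267 + 392
1267 = 3*392 + 91
392 = 4*91 + 28
91 = 3*28 + 7
28 = 4*7 + 0
gcd(1267, 1659) = 7.
Express as a combination:
7 = 91 − 3·28
7 = −3·392 + 13·91
7 = 13·1267 − 42·392
7 = −42·1659 + 55·1267
So 7 = (-42)·1659 + (55)·1267.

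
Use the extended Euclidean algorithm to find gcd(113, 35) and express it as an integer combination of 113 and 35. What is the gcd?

1

Repeated division:
113 = 3·35 + 8
35 = 4·8 + 3
8 = 2·3 + 2
3 = 1·2 + 1
2 = 2·1 + 0
gcd(113, 35) = 1.
Express as a combination:
1 = 3 − 2
1 = −8 + 3·3
1 = 3·35 − 13·8
1 = −13·113 + 42·35
So 1 = (-13)·113 + (42)·35.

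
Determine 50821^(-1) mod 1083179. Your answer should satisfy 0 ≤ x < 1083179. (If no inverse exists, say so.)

Run Euclid on (1083179, 50821):
1083179 = 21·50821 + 15938
50821 = 3·15938 + 3007
15938 = 5·3007 + 903
3007 = 3·903 + 298
903 = 3·298 + 9
298 = 33·9 + 1
9 = 9·1 + 0
The gcd is 1. Working backward:
1 = 298 − 33·9
1 = −33·903 + 100·298
1 = 100·3007 − 333·903
1 = −333·15938 + 1765·3007
1 = 1765·50821 − 5628·15938
1 = −5628·1083179 + 119953·50821
So 50821·119953 ≡ 1 (mod 1083179).

119953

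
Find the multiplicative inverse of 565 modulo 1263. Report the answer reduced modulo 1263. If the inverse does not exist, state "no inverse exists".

Run Euclid on (1263, 565):
1263 = 2·565 + 133
565 = 4·133 + 33
133 = 4·33 + 1
33 = 33·1 + 0
gcd = 1, so the inverse exists. Back-substitute:
1 = 133 − 4·33
1 = −4·565 + 17·133
1 = 17·1263 − 38·565
So 565·(-38) ≡ 1 (mod 1263), and -38 ≡ 1225 (mod 1263).

1225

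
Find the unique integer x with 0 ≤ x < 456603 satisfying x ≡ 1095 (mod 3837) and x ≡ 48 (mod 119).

334914

Write x = 1095 + 3837·k. Then 3837·k ≡ 48 − 1095 ≡ 24 (mod 119).
Need 3837⁻¹ mod 119. Extended Euclid on (119, 29):
119 = 4×29 + 3
29 = 9×3 + 2
3 = 1×2 + 1
2 = 2×1 + 0
Back-substitute:
1 = 3 − 2
1 = −29 + 10·3
1 = 10·119 − 41·29
3837⁻¹ ≡ 78 (mod 119), so k ≡ 78·24 ≡ 87 (mod 119).
x = 1095 + 3837·87 = 334914.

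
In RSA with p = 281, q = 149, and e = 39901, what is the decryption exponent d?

7701

φ(n) = (p−1)(q−1) = 280·148 = 41440.
Need d with 39901·d ≡ 1 (mod 41440). Apply the extended Euclidean algorithm:
41440 = 1×39901 + 1539
39901 = 25×1539 + 1426
1539 = 1×1426 + 113
1426 = 12×113 + 70
113 = 1×70 + 43
70 = 1×43 + 27
43 = 1×27 + 16
27 = 1×16 + 11
16 = 1×11 + 5
11 = 2×5 + 1
5 = 5×1 + 0
Back-substitute:
1 = 11 − 2·5
1 = −2·16 + 3·11
1 = 3·27 − 5·16
1 = −5·43 + 8·27
1 = 8·70 − 13·43
1 = −13·113 + 21·70
1 = 21·1426 − 265·113
1 = −265·1539 + 286·1426
1 = 286·39901 − 7415·1539
1 = −7415·41440 + 7701·39901
So 39901·7701 ≡ 1 (mod 41440), hence d = 7701.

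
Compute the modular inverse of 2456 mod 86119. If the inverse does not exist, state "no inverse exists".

30331

Run Euclid on (86119, 2456):
86119 = 35*2456 + 159
2456 = 15*159 + 71
159 = 2*71 + 17
71 = 4*17 + 3
17 = 5*3 + 2
3 = 1*2 + 1
2 = 2*1 + 0
The gcd is 1. Working backward:
1 = 3 − 2
1 = −17 + 6·3
1 = 6·71 − 25·17
1 = −25·159 + 56·71
1 = 56·2456 − 865·159
1 = −865·86119 + 30331·2456
So 2456·30331 ≡ 1 (mod 86119).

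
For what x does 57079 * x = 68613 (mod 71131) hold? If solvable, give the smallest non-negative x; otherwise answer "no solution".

First find gcd(57079, 71131):
71131 = 1×57079 + 14052
57079 = 4×14052 + 871
14052 = 16×871 + 116
871 = 7×116 + 59
116 = 1×59 + 57
59 = 1×57 + 2
57 = 28×2 + 1
2 = 2×1 + 0
gcd = 1, so a unique solution mod 71131 exists.
Back-substitute for the Bézout coefficients:
1 = 57 − 28·2
1 = −28·59 + 29·57
1 = 29·116 − 57·59
1 = −57·871 + 428·116
1 = 428·14052 − 6905·871
1 = −6905·57079 + 28048·14052
1 = 28048·71131 − 34953·57079
So 57079·(-34953) ≡ 1 (mod 71131), giving 57079⁻¹ ≡ 36178.
x ≡ 57079⁻¹·68613 ≡ 36178·68613 ≡ 22607 (mod 71131).

22607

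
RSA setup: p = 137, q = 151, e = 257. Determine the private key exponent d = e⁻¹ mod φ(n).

16193

φ(n) = (p−1)(q−1) = 136·150 = 20400.
Need d with 257·d ≡ 1 (mod 20400). Apply the extended Euclidean algorithm:
20400 = 79*257 + 97
257 = 2*97 + 63
97 = 1*63 + 34
63 = 1*34 + 29
34 = 1*29 + 5
29 = 5*5 + 4
5 = 1*4 + 1
4 = 4*1 + 0
Back-substitute:
1 = 5 − 4
1 = −29 + 6·5
1 = 6·34 − 7·29
1 = −7·63 + 13·34
1 = 13·97 − 20·63
1 = −20·257 + 53·97
1 = 53·20400 − 4207·257
So 257·(-4207) ≡ 1 (mod 20400), hence d ≡ -4207 ≡ 16193 (mod 20400).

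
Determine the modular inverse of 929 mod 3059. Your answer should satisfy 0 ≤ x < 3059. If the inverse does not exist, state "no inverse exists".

731

gcd(3059, 929) by repeated division:
3059 = 3*929 + 272
929 = 3*272 + 113
272 = 2*113 + 46
113 = 2*46 + 21
46 = 2*21 + 4
21 = 5*4 + 1
4 = 4*1 + 0
The gcd is 1. Working backward:
1 = 21 − 5·4
1 = −5·46 + 11·21
1 = 11·113 − 27·46
1 = −27·272 + 65·113
1 = 65·929 − 222·272
1 = −222·3059 + 731·929
So 929·731 ≡ 1 (mod 3059).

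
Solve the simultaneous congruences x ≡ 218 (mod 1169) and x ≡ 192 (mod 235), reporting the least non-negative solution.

188427

Write x = 218 + 1169·k. Then 1169·k ≡ 192 − 218 ≡ 209 (mod 235).
Need 1169⁻¹ mod 235. Extended Euclid on (235, 229):
235 = 1*229 + 6
229 = 38*6 + 1
6 = 6*1 + 0
Back-substitute:
1 = 229 − 38·6
1 = −38·235 + 39·229
1169⁻¹ ≡ 39 (mod 235), so k ≡ 39·209 ≡ 161 (mod 235).
x = 218 + 1169·161 = 188427.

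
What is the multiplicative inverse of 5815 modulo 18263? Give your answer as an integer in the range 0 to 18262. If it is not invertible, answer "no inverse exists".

13954

Apply the Euclidean algorithm to 18263 and 5815:
18263 = 3×5815 + 818
5815 = 7×818 + 89
818 = 9×89 + 17
89 = 5×17 + 4
17 = 4×4 + 1
4 = 4×1 + 0
Since gcd(5815, 18263) = 1, back-substitute to write 1 as a combination:
1 = 17 − 4·4
1 = −4·89 + 21·17
1 = 21·818 − 193·89
1 = −193·5815 + 1372·818
1 = 1372·18263 − 4309·5815
Thus 5815·(-4309) ≡ 1 (mod 18263); reducing, -4309 mod 18263 = 13954.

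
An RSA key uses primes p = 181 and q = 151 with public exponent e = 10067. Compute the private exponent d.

φ(n) = (p−1)(q−1) = 180·150 = 27000.
Need d with 10067·d ≡ 1 (mod 27000). Apply the extended Euclidean algorithm:
27000 = 2*10067 + 6866
10067 = 1*6866 + 3201
6866 = 2*3201 + 464
3201 = 6*464 + 417
464 = 1*417 + 47
417 = 8*47 + 41
47 = 1*41 + 6
41 = 6*6 + 5
6 = 1*5 + 1
5 = 5*1 + 0
Back-substitute:
1 = 6 − 5
1 = −41 + 7·6
1 = 7·47 − 8·41
1 = −8·417 + 71·47
1 = 71·464 − 79·417
1 = −79·3201 + 545·464
1 = 545·6866 − 1169·3201
1 = −1169·10067 + 1714·6866
1 = 1714·27000 − 4597·10067
So 10067·(-4597) ≡ 1 (mod 27000), hence d ≡ -4597 ≡ 22403 (mod 27000).

22403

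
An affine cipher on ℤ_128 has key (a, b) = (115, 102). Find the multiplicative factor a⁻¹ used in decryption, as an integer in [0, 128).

59

gcd(128, 115) by repeated division:
128 = 1×115 + 13
115 = 8×13 + 11
13 = 1×11 + 2
11 = 5×2 + 1
2 = 2×1 + 0
The gcd is 1. Working backward:
1 = 11 − 5·2
1 = −5·13 + 6·11
1 = 6·115 − 53·13
1 = −53·128 + 59·115
So 115·59 ≡ 1 (mod 128).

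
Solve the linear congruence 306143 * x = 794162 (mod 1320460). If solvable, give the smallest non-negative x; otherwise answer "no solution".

First find gcd(306143, 1320460):
1320460 = 4×306143 + 95888
306143 = 3×95888 + 18479
95888 = 5×18479 + 3493
18479 = 5×3493 + 1014
3493 = 3×1014 + 451
1014 = 2×451 + 112
451 = 4×112 + 3
112 = 37×3 + 1
3 = 3×1 + 0
gcd = 1, so a unique solution mod 1320460 exists.
Back-substitute for the Bézout coefficients:
1 = 112 − 37·3
1 = −37·451 + 149·112
1 = 149·1014 − 335·451
1 = −335·3493 + 1154·1014
1 = 1154·18479 − 6105·3493
1 = −6105·95888 + 31679·18479
1 = 31679·306143 − 101142·95888
1 = −101142·1320460 + 436247·306143
So 306143·(436247) ≡ 1 (mod 1320460), giving 306143⁻¹ ≡ 436247.
x ≡ 306143⁻¹·794162 ≡ 436247·794162 ≡ 379354 (mod 1320460).

379354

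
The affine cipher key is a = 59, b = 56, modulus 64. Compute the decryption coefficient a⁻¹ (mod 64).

51

Apply the Euclidean algorithm to 64 and 59:
64 = 1*59 + 5
59 = 11*5 + 4
5 = 1*4 + 1
4 = 4*1 + 0
Since gcd(59, 64) = 1, back-substitute to write 1 as a combination:
1 = 5 − 4
1 = −59 + 12·5
1 = 12·64 − 13·59
Thus 59·(-13) ≡ 1 (mod 64); reducing, -13 mod 64 = 51.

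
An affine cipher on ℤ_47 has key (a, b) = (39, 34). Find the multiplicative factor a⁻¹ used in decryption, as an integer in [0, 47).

Run Euclid on (47, 39):
47 = 1*39 + 8
39 = 4*8 + 7
8 = 1*7 + 1
7 = 7*1 + 0
gcd = 1, so the inverse exists. Back-substitute:
1 = 8 − 7
1 = −39 + 5·8
1 = 5·47 − 6·39
Hence 39⁻¹ ≡ -6 ≡ 41 (mod 47).

41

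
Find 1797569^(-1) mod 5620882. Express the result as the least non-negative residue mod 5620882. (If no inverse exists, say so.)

5477487

Extended Euclidean algorithm:
5620882 = 3×1797569 + 228175
1797569 = 7×228175 + 200344
228175 = 1×200344 + 27831
200344 = 7×27831 + 5527
27831 = 5×5527 + 196
5527 = 28×196 + 39
196 = 5×39 + 1
39 = 39×1 + 0
gcd = 1, so the inverse exists. Back-substitute:
1 = 196 − 5·39
1 = −5·5527 + 141·196
1 = 141·27831 − 710·5527
1 = −710·200344 + 5111·27831
1 = 5111·228175 − 5821·200344
1 = −5821·1797569 + 45858·228175
1 = 45858·5620882 − 143395·1797569
So 1797569·(-143395) ≡ 1 (mod 5620882), and -143395 ≡ 5477487 (mod 5620882).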